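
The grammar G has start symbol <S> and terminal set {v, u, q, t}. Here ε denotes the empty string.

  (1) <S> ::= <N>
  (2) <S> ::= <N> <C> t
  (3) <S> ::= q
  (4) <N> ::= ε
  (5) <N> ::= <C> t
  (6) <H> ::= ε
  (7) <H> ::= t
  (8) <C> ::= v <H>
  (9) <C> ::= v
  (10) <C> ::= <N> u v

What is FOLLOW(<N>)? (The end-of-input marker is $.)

{$, u, v}

FIRST(<H>) = {ε, t}
FIRST(<S>) = {ε, q, u, v}  (via <N>, <N> <C> t)
FIRST(<N>) = {ε, u, v}  (via <C> t)
FIRST(<C>) = {u, v}  (via <N> u v)
FOLLOW(<S>) includes $ since <S> is the start symbol.
FOLLOW(<S>): <S> appears on no right-hand side. Thus FOLLOW(<S>) = {$}.
FOLLOW(<N>): in <S>::=<N>, the suffix after <N> is empty, so FOLLOW(<N>) ⊇ FOLLOW(<S>) = {$}; in <S>::=<N> <C> t, <N> is followed by <C> t with FIRST {u, v}; in <C>::=<N> u v, <N> is followed by u v with FIRST {u}. Thus FOLLOW(<N>) = {$, u, v}.
FOLLOW(<C>): in <S>::=<N> <C> t, <C> is followed by t with FIRST {t}; in <N>::=<C> t, <C> is followed by t with FIRST {t}. Thus FOLLOW(<C>) = {t}.
FOLLOW(<H>): in <C>::=v <H>, the suffix after <H> is empty, so FOLLOW(<H>) ⊇ FOLLOW(<C>) = {t}. Thus FOLLOW(<H>) = {t}.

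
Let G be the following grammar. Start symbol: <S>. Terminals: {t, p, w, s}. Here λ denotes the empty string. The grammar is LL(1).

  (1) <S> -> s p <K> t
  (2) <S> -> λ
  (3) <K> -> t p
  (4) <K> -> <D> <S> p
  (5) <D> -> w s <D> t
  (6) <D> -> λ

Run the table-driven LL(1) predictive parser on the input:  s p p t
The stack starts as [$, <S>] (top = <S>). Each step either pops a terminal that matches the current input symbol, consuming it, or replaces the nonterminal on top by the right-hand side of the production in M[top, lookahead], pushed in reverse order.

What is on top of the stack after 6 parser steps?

p

step 1: stack=$ <S>  input=s p p t $  — expand <S> -> s p <K> t
step 2: stack=$ t <K> p s  input=s p p t $  — match s
step 3: stack=$ t <K> p  input=p p t $  — match p
step 4: stack=$ t <K>  input=p t $  — expand <K> -> <D> <S> p
step 5: stack=$ t p <S> <D>  input=p t $  — expand <D> -> λ
step 6: stack=$ t p <S>  input=p t $  — expand <S> -> λ
Stack after step 6: $ t p (top = p).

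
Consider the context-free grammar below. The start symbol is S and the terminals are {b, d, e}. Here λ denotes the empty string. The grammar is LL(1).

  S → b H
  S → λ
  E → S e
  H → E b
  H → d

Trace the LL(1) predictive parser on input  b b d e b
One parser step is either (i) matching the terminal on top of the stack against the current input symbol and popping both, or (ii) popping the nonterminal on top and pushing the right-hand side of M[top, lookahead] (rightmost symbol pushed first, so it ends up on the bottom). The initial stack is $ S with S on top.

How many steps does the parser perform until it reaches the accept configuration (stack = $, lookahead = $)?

      Stack      Input        Action
   1  $ S        b b d e b $  expand S → b H
   2  $ H b      b b d e b $  match b
   3  $ H        b d e b $    expand H → E b
   4  $ b E      b d e b $    expand E → S e
   5  $ b e S    b d e b $    expand S → b H
   6  $ b e H b  b d e b $    match b
   7  $ b e H    d e b $      expand H → d
   8  $ b e d    d e b $      match d
   9  $ b e      e b $        match e
  10  $ b        b $          match b
Accept reached after 10 steps.

10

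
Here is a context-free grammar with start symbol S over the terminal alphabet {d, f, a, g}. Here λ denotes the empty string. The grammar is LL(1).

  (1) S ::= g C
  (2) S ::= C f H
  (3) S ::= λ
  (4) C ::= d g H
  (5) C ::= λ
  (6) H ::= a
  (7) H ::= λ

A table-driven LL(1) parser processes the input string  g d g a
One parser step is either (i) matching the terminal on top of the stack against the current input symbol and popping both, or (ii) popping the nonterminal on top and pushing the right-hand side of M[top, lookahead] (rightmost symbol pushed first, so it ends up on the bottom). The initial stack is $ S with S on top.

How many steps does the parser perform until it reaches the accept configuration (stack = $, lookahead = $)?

step 1: stack=$ S  input=g d g a $  — expand S ::= g C
step 2: stack=$ C g  input=g d g a $  — match g
step 3: stack=$ C  input=d g a $  — expand C ::= d g H
step 4: stack=$ H g d  input=d g a $  — match d
step 5: stack=$ H g  input=g a $  — match g
step 6: stack=$ H  input=a $  — expand H ::= a
step 7: stack=$ a  input=a $  — match a
Accept reached after 7 steps.

7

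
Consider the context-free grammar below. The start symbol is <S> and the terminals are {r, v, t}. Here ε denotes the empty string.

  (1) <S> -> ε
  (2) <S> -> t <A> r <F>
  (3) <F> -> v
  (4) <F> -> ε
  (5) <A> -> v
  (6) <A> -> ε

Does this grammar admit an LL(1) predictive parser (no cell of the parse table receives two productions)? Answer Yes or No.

FIRST(<S>) = {ε, t}
FIRST(<F>) = {ε, v}
FIRST(<A>) = {ε, v}
FOLLOW(<S>) = {$}
FOLLOW(<F>) = {$}
FOLLOW(<A>) = {r}
Each cell of M receives at most one production.

Yes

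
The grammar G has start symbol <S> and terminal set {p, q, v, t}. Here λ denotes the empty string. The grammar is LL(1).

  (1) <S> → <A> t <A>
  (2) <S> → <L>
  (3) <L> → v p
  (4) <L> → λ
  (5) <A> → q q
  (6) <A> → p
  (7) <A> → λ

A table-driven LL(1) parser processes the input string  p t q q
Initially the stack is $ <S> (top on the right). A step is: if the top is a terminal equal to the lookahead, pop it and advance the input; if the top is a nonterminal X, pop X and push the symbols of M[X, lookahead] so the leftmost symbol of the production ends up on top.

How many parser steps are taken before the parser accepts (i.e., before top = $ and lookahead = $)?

step 1: stack=$ <S>  input=p t q q $  — expand <S> → <A> t <A>
step 2: stack=$ <A> t <A>  input=p t q q $  — expand <A> → p
step 3: stack=$ <A> t p  input=p t q q $  — match p
step 4: stack=$ <A> t  input=t q q $  — match t
step 5: stack=$ <A>  input=q q $  — expand <A> → q q
step 6: stack=$ q q  input=q q $  — match q
step 7: stack=$ q  input=q $  — match q
Accept reached after 7 steps.

7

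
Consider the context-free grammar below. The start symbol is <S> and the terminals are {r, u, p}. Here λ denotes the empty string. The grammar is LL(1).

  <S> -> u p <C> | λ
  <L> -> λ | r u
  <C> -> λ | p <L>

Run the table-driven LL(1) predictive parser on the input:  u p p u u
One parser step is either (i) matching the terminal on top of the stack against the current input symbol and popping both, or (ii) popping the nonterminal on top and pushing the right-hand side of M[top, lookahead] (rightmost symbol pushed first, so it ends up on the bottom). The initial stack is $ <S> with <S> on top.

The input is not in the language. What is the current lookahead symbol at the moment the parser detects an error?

     Stack      Input        Action
  1  $ <S>      u p p u u $  expand <S> -> u p <C>
  2  $ <C> p u  u p p u u $  match u
  3  $ <C> p    p p u u $    match p
  4  $ <C>      p u u $      expand <C> -> p <L>
  5  $ <L> p    p u u $      match p
  6  $ <L>      u u $        error: M[<L>, u] is empty

u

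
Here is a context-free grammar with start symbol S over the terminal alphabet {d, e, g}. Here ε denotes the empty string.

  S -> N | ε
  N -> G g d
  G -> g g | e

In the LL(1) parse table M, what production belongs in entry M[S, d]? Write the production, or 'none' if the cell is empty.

none

FIRST(G) = {e, g}
FIRST(N) = {e, g}  (via G g d)
FIRST(S) = {ε, e, g}  (via N)
FOLLOW(S) includes $ since S is the start symbol.
FOLLOW(S): S appears on no right-hand side. Thus FOLLOW(S) = {$}.
For S -> N: FIRST(N) = {e, g}, so it goes in M[S, t] for t ∈ {e, g}.
For S -> ε: FIRST(ε) = {ε}, so it goes in M[S, t] for t ∈ {}; since ε ∈ FIRST, also for every t ∈ FOLLOW(S) = {$}.
None of these place a production in M[S, d].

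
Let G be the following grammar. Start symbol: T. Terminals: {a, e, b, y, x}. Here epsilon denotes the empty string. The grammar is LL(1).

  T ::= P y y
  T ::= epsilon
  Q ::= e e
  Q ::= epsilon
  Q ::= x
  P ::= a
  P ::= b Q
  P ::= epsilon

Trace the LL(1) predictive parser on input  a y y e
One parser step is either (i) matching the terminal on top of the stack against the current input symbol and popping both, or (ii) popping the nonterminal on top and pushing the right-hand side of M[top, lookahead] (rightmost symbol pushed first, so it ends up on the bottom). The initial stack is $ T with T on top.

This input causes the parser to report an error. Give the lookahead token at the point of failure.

e

step 1: stack=$ T  input=a y y e $  — expand T ::= P y y
step 2: stack=$ y y P  input=a y y e $  — expand P ::= a
step 3: stack=$ y y a  input=a y y e $  — match a
step 4: stack=$ y y  input=y y e $  — match y
step 5: stack=$ y  input=y e $  — match y
step 6: stack=$  input=e $  — error: stack empty but input remains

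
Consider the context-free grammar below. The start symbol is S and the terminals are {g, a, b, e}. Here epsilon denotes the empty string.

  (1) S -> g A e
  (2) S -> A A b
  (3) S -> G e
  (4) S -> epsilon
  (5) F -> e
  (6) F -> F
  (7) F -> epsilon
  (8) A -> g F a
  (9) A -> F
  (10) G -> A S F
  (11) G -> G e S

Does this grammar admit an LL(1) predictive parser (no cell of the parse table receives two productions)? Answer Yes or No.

No

FIRST(S) = {epsilon, b, e, g}
FIRST(F) = {epsilon, e}
FIRST(A) = {epsilon, e, g}
FIRST(G) = {epsilon, b, e, g}
FOLLOW(S) = {$, e}
FOLLOW(F) = {a, b, e, g}
FOLLOW(A) = {b, e, g}
FOLLOW(G) = {e}
Cell M[A, g] receives both A -> g F a and A -> F — the grammar is not LL(1).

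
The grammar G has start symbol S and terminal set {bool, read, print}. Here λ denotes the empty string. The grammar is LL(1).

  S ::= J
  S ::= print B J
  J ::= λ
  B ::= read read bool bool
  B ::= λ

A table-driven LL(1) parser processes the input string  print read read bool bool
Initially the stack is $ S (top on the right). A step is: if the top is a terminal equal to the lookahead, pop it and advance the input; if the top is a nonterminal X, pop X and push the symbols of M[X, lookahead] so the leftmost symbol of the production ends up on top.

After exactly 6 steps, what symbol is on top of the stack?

bool

     Stack                    Input                        Action
  1  $ S                      print read read bool bool $  expand S ::= print B J
  2  $ J B print              print read read bool bool $  match print
  3  $ J B                    read read bool bool $        expand B ::= read read bool bool
  4  $ J bool bool read read  read read bool bool $        match read
  5  $ J bool bool read       read bool bool $             match read
  6  $ J bool bool            bool bool $                  match bool
Stack after step 6: $ J bool (top = bool).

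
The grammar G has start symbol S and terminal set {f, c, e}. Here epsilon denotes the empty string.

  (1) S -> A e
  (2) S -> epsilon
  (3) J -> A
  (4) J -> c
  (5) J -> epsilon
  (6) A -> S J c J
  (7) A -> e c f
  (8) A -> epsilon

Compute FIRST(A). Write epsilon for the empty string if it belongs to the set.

{epsilon, c, e}

FIRST(S) = {epsilon, c, e}  (via A e)
FIRST(J) = {epsilon, c, e}  (via A)
FIRST(A) = {epsilon, c, e}  (via S J c J)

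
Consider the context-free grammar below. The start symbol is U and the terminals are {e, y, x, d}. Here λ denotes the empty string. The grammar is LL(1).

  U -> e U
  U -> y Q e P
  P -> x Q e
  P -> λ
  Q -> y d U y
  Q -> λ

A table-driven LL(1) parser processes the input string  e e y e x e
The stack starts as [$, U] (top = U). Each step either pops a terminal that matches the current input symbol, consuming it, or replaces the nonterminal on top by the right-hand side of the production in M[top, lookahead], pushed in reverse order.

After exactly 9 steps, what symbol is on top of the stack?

x

step 1: stack=$ U  input=e e y e x e $  — expand U -> e U
step 2: stack=$ U e  input=e e y e x e $  — match e
step 3: stack=$ U  input=e y e x e $  — expand U -> e U
step 4: stack=$ U e  input=e y e x e $  — match e
step 5: stack=$ U  input=y e x e $  — expand U -> y Q e P
step 6: stack=$ P e Q y  input=y e x e $  — match y
step 7: stack=$ P e Q  input=e x e $  — expand Q -> λ
step 8: stack=$ P e  input=e x e $  — match e
step 9: stack=$ P  input=x e $  — expand P -> x Q e
Stack after step 9: $ e Q x (top = x).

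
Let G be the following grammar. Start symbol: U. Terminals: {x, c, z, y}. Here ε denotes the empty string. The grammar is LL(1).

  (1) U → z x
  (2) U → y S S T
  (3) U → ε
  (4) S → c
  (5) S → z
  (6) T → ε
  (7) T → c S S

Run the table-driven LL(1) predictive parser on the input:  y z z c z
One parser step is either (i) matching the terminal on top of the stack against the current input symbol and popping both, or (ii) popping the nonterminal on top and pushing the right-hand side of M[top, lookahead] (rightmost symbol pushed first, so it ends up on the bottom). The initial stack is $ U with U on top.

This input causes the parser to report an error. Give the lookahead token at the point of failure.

$

step 1: stack=$ U  input=y z z c z $  — expand U → y S S T
step 2: stack=$ T S S y  input=y z z c z $  — match y
step 3: stack=$ T S S  input=z z c z $  — expand S → z
step 4: stack=$ T S z  input=z z c z $  — match z
step 5: stack=$ T S  input=z c z $  — expand S → z
step 6: stack=$ T z  input=z c z $  — match z
step 7: stack=$ T  input=c z $  — expand T → c S S
step 8: stack=$ S S c  input=c z $  — match c
step 9: stack=$ S S  input=z $  — expand S → z
step 10: stack=$ S z  input=z $  — match z
step 11: stack=$ S  input=$  — error: M[S, $] is empty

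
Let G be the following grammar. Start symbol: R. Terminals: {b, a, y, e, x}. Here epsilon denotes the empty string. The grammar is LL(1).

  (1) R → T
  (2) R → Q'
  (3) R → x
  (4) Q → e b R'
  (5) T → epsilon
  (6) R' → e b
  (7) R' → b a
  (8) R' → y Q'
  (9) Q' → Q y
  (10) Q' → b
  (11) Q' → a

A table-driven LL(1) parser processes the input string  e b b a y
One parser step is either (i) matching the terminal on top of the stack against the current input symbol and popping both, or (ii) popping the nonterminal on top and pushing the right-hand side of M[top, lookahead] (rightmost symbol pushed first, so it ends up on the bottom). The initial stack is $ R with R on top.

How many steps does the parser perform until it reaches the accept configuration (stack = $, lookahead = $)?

     Stack       Input        Action
  1  $ R         e b b a y $  expand R → Q'
  2  $ Q'        e b b a y $  expand Q' → Q y
  3  $ y Q       e b b a y $  expand Q → e b R'
  4  $ y R' b e  e b b a y $  match e
  5  $ y R' b    b b a y $    match b
  6  $ y R'      b a y $      expand R' → b a
  7  $ y a b     b a y $      match b
  8  $ y a       a y $        match a
  9  $ y         y $          match y
Accept reached after 9 steps.

9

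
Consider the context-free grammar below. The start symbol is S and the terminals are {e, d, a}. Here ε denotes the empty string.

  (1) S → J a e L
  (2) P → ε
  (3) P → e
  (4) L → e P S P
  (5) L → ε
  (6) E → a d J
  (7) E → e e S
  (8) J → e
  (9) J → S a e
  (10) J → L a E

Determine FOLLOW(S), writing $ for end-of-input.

{$, a, e}

FIRST(P): from P→ε we get {ε}; from P→e we get {e}. So FIRST(P) = {ε, e}.
FIRST(L): from L→e P S P we get {e}; from L→ε we get {ε}. So FIRST(L) = {ε, e}.
FIRST(E): from E→a d J we get {a}; from E→e e S we get {e}. So FIRST(E) = {a, e}.
FIRST(S): from S→J a e L we get {a, e}. So FIRST(S) = {a, e}.
FIRST(J): from J→e we get {e}; from J→S a e we get {a, e}; from J→L a E we get {a, e}. So FIRST(J) = {a, e}.
FOLLOW(S) includes $ since S is the start symbol.
FOLLOW(S): in L→e P S P, S is followed by P with FIRST {ε, e}; in L→e P S P, the suffix after S is nullable, so FOLLOW(S) ⊇ FOLLOW(L) = {$, a, e}; in E→e e S, the suffix after S is empty, so FOLLOW(S) ⊇ FOLLOW(E) = {a}; in J→S a e, S is followed by a e with FIRST {a}. Thus FOLLOW(S) = {$, a, e}.
FOLLOW(L): in S→J a e L, the suffix after L is empty, so FOLLOW(L) ⊇ FOLLOW(S) = {$, a, e}; in J→L a E, L is followed by a E with FIRST {a}. Thus FOLLOW(L) = {$, a, e}.
FOLLOW(P): in L→e P S P (occurrence 1), P is followed by S P with FIRST {a, e}; in L→e P S P (occurrence 2), the suffix after P is empty, so FOLLOW(P) ⊇ FOLLOW(L) = {$, a, e}. Thus FOLLOW(P) = {$, a, e}.
FOLLOW(E): in J→L a E, the suffix after E is empty, so FOLLOW(E) ⊇ FOLLOW(J) = {a}. Thus FOLLOW(E) = {a}.
FOLLOW(J): in S→J a e L, J is followed by a e L with FIRST {a}; in E→a d J, the suffix after J is empty, so FOLLOW(J) ⊇ FOLLOW(E) = {a}. Thus FOLLOW(J) = {a}.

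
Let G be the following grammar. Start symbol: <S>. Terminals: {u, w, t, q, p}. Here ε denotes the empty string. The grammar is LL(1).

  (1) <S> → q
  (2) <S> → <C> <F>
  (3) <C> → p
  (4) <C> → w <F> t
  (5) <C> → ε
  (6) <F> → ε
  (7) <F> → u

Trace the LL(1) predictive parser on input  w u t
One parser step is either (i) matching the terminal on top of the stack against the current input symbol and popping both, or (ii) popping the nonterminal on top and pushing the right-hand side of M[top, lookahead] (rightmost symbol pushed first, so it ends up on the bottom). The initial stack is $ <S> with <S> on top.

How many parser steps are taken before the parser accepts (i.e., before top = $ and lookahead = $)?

7

step 1: stack=$ <S>  input=w u t $  — expand <S> → <C> <F>
step 2: stack=$ <F> <C>  input=w u t $  — expand <C> → w <F> t
step 3: stack=$ <F> t <F> w  input=w u t $  — match w
step 4: stack=$ <F> t <F>  input=u t $  — expand <F> → u
step 5: stack=$ <F> t u  input=u t $  — match u
step 6: stack=$ <F> t  input=t $  — match t
step 7: stack=$ <F>  input=$  — expand <F> → ε
Accept reached after 7 steps.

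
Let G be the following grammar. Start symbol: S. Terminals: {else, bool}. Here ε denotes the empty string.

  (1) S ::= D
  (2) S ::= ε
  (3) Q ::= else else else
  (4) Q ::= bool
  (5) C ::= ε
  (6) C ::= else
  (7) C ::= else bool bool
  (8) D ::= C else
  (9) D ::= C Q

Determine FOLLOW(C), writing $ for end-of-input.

FIRST(Q) = {bool, else}
FIRST(C) = {ε, else}
FIRST(D) = {bool, else}  (via C else, C Q)
FIRST(S) = {ε, bool, else}  (via D)
FOLLOW(S) includes $ since S is the start symbol.
FOLLOW(S): S appears on no right-hand side. Thus FOLLOW(S) = {$}.
FOLLOW(C): in D::=C else, C is followed by else with FIRST {else}; in D::=C Q, C is followed by Q with FIRST {bool, else}. Thus FOLLOW(C) = {bool, else}.
FOLLOW(D): in S::=D, the suffix after D is empty, so FOLLOW(D) ⊇ FOLLOW(S) = {$}. Thus FOLLOW(D) = {$}.
FOLLOW(Q): in D::=C Q, the suffix after Q is empty, so FOLLOW(Q) ⊇ FOLLOW(D) = {$}. Thus FOLLOW(Q) = {$}.

{bool, else}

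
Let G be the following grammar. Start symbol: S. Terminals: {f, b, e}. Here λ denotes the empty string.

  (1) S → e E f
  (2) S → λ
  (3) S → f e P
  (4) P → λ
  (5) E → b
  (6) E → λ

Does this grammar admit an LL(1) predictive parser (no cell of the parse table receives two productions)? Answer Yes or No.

FIRST(S) = {λ, e, f}
FIRST(P) = {λ}
FIRST(E) = {λ, b}
FOLLOW(S) = {$}
FOLLOW(P) = {$}
FOLLOW(E) = {f}
Each cell of M receives at most one production.

Yes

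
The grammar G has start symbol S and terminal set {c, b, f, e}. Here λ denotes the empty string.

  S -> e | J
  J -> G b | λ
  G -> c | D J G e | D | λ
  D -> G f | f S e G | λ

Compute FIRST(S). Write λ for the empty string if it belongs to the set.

{λ, b, c, e, f}

FIRST(S) = {λ, b, c, e, f}  (via J)
FIRST(J) = {λ, b, c, e, f}  (via G b)
FIRST(G) = {λ, b, c, e, f}  (via D J G e, D)
FIRST(D) = {λ, b, c, e, f}  (via G f)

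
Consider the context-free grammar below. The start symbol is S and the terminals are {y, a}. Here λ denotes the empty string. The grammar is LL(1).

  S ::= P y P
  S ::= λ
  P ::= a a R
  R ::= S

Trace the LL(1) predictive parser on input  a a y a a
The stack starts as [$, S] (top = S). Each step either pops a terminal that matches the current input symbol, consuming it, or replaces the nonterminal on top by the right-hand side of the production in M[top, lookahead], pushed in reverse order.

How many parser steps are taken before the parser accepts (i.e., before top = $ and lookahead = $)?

12

step 1: stack=$ S  input=a a y a a $  — expand S ::= P y P
step 2: stack=$ P y P  input=a a y a a $  — expand P ::= a a R
step 3: stack=$ P y R a a  input=a a y a a $  — match a
step 4: stack=$ P y R a  input=a y a a $  — match a
step 5: stack=$ P y R  input=y a a $  — expand R ::= S
step 6: stack=$ P y S  input=y a a $  — expand S ::= λ
step 7: stack=$ P y  input=y a a $  — match y
step 8: stack=$ P  input=a a $  — expand P ::= a a R
step 9: stack=$ R a a  input=a a $  — match a
step 10: stack=$ R a  input=a $  — match a
step 11: stack=$ R  input=$  — expand R ::= S
step 12: stack=$ S  input=$  — expand S ::= λ
Accept reached after 12 steps.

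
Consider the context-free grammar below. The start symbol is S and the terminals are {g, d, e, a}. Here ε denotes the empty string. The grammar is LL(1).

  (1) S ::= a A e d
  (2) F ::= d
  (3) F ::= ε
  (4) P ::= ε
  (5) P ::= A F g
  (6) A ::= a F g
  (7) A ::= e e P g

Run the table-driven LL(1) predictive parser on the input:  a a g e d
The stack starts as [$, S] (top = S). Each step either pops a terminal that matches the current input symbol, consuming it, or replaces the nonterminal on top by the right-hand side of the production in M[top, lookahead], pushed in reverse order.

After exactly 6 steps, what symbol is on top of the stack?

step 1: stack=$ S  input=a a g e d $  — expand S ::= a A e d
step 2: stack=$ d e A a  input=a a g e d $  — match a
step 3: stack=$ d e A  input=a g e d $  — expand A ::= a F g
step 4: stack=$ d e g F a  input=a g e d $  — match a
step 5: stack=$ d e g F  input=g e d $  — expand F ::= ε
step 6: stack=$ d e g  input=g e d $  — match g
Stack after step 6: $ d e (top = e).

e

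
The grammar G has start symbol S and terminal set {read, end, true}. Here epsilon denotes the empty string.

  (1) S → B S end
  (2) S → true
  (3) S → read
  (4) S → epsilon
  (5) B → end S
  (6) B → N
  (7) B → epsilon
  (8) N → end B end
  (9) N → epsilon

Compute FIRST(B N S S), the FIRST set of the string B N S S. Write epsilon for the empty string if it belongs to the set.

{epsilon, end, read, true}

FIRST(N): from N→end B end we get {end}; from N→epsilon we get {epsilon}. So FIRST(N) = {epsilon, end}.
FIRST(B): from B→end S we get {end}; from B→N we get {epsilon, end}; from B→epsilon we get {epsilon}. So FIRST(B) = {epsilon, end}.
FIRST(S): from S→B S end we get {end, read, true}; from S→true we get {true}; from S→read we get {read}; from S→epsilon we get {epsilon}. So FIRST(S) = {epsilon, end, read, true}.
FIRST(B N S S): take FIRST of each symbol in turn, carrying on past any symbol whose FIRST contains epsilon; result {epsilon, end, read, true}.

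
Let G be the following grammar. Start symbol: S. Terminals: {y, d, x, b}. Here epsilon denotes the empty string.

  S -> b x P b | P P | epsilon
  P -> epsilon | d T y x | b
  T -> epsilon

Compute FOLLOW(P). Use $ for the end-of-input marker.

FIRST(P) = {epsilon, b, d}
FIRST(T) = {epsilon}
FIRST(S) = {epsilon, b, d}  (via P P)
FOLLOW(S) includes $ since S is the start symbol.
FOLLOW(S): S appears on no right-hand side. Thus FOLLOW(S) = {$}.
FOLLOW(P): in S->b x P b, P is followed by b with FIRST {b}; in S->P P (occurrence 1), P is followed by P with FIRST {epsilon, b, d}; in S->P P (occurrence 1), the suffix after P is nullable, so FOLLOW(P) ⊇ FOLLOW(S) = {$}; in S->P P (occurrence 2), the suffix after P is empty, so FOLLOW(P) ⊇ FOLLOW(S) = {$}. Thus FOLLOW(P) = {$, b, d}.
FOLLOW(T): in P->d T y x, T is followed by y x with FIRST {y}. Thus FOLLOW(T) = {y}.

{$, b, d}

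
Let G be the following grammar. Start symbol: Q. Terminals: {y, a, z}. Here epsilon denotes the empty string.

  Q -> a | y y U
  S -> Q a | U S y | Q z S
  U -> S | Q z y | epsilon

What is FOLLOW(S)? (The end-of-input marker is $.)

FIRST(Q): from Q->a we get {a}; from Q->y y U we get {y}. So FIRST(Q) = {a, y}.
FIRST(S): from S->Q a we get {a, y}; from S->U S y we get {a, y}; from S->Q z S we get {a, y}. So FIRST(S) = {a, y}.
FIRST(U): from U->S we get {a, y}; from U->Q z y we get {a, y}; from U->epsilon we get {epsilon}. So FIRST(U) = {epsilon, a, y}.
FOLLOW(Q) includes $ since Q is the start symbol.
FOLLOW(Q): in S->Q a, Q is followed by a with FIRST {a}; in S->Q z S, Q is followed by z S with FIRST {z}; in U->Q z y, Q is followed by z y with FIRST {z}. Thus FOLLOW(Q) = {$, a, z}.
FOLLOW(U): in Q->y y U, the suffix after U is empty, so FOLLOW(U) ⊇ FOLLOW(Q) = {$, a, z}; in S->U S y, U is followed by S y with FIRST {a, y}. Thus FOLLOW(U) = {$, a, y, z}.
FOLLOW(S): in S->U S y, S is followed by y with FIRST {y}; in S->Q z S, the suffix after S is empty (adds nothing new); in U->S, the suffix after S is empty, so FOLLOW(S) ⊇ FOLLOW(U) = {$, a, y, z}. Thus FOLLOW(S) = {$, a, y, z}.

{$, a, y, z}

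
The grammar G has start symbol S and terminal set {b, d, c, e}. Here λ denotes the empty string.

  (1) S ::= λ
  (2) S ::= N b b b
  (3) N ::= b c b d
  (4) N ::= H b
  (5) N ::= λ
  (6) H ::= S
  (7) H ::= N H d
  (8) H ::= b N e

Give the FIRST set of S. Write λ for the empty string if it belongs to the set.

{λ, b, d}

FIRST(S): from S::=λ we get {λ}; from S::=N b b b we get {b, d}. So FIRST(S) = {λ, b, d}.
FIRST(N): from N::=b c b d we get {b}; from N::=H b we get {b, d}; from N::=λ we get {λ}. So FIRST(N) = {λ, b, d}.
FIRST(H): from H::=S we get {λ, b, d}; from H::=N H d we get {b, d}; from H::=b N e we get {b}. So FIRST(H) = {λ, b, d}.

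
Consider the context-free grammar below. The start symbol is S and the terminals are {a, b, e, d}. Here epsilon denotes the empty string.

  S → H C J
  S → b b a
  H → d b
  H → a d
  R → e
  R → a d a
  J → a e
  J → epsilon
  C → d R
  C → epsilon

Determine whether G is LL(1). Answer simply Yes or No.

FIRST(S) = {a, b, d}
FIRST(H) = {a, d}
FIRST(R) = {a, e}
FIRST(J) = {epsilon, a}
FIRST(C) = {epsilon, d}
FOLLOW(S) = {$}
FOLLOW(H) = {$, a, d}
FOLLOW(R) = {$, a}
FOLLOW(J) = {$}
FOLLOW(C) = {$, a}
Each cell of M receives at most one production.

Yes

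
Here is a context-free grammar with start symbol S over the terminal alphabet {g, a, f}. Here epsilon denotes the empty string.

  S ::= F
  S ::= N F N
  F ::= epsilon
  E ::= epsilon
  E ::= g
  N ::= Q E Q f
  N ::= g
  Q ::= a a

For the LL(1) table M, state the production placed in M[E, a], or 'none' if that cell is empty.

E ::= epsilon

FIRST(F) = {epsilon}
FIRST(E) = {epsilon, g}
FIRST(Q) = {a}
FIRST(N) = {a, g}  (via Q E Q f)
FIRST(S) = {epsilon, a, g}  (via F, N F N)
FOLLOW(S) includes $ since S is the start symbol.
FOLLOW(E): in N::=Q E Q f, E is followed by Q f with FIRST {a}. Thus FOLLOW(E) = {a}.
For E ::= epsilon: FIRST(epsilon) = {epsilon}, so it goes in M[E, t] for t ∈ {}; since epsilon ∈ FIRST, also for every t ∈ FOLLOW(E) = {a}.
For E ::= g: FIRST(g) = {g}, so it goes in M[E, t] for t ∈ {g}.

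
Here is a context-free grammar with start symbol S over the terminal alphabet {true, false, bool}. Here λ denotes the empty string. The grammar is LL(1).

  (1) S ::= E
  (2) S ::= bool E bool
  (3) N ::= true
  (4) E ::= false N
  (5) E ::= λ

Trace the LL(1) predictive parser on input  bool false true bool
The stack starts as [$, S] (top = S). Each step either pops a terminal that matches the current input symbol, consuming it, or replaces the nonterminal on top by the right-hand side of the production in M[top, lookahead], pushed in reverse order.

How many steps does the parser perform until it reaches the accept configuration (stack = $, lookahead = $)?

7

step 1: stack=$ S  input=bool false true bool $  — expand S ::= bool E bool
step 2: stack=$ bool E bool  input=bool false true bool $  — match bool
step 3: stack=$ bool E  input=false true bool $  — expand E ::= false N
step 4: stack=$ bool N false  input=false true bool $  — match false
step 5: stack=$ bool N  input=true bool $  — expand N ::= true
step 6: stack=$ bool true  input=true bool $  — match true
step 7: stack=$ bool  input=bool $  — match bool
Accept reached after 7 steps.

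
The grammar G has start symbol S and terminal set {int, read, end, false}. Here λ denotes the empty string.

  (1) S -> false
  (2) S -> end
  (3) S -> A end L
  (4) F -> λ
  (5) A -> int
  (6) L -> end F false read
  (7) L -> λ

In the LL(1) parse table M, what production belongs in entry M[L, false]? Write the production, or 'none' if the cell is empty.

FIRST(F) = {λ}
FIRST(A) = {int}
FIRST(L) = {λ, end}
FIRST(S) = {end, false, int}  (via A end L)
FOLLOW(S) includes $ since S is the start symbol.
FOLLOW(S): S appears on no right-hand side. Thus FOLLOW(S) = {$}.
FOLLOW(L): in S->A end L, the suffix after L is empty, so FOLLOW(L) ⊇ FOLLOW(S) = {$}. Thus FOLLOW(L) = {$}.
For L -> end F false read: FIRST(end F false read) = {end}, so it goes in M[L, t] for t ∈ {end}.
For L -> λ: FIRST(λ) = {λ}, so it goes in M[L, t] for t ∈ {}; since λ ∈ FIRST, also for every t ∈ FOLLOW(L) = {$}.
None of these place a production in M[L, false].

none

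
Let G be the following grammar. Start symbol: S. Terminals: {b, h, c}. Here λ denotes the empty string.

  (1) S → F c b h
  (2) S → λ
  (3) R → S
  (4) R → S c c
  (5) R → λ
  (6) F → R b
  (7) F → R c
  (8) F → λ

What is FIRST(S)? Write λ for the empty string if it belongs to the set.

FIRST(S) = {λ, b, c}  (via F c b h)
FIRST(R) = {λ, b, c}  (via S, S c c)
FIRST(F) = {λ, b, c}  (via R b, R c)

{λ, b, c}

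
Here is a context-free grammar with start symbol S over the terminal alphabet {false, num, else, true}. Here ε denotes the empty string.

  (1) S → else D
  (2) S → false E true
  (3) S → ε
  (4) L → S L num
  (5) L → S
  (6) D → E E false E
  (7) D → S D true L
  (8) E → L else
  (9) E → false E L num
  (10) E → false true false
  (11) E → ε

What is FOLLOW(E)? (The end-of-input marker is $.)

{$, else, false, num, true}

FIRST(S) = {ε, else, false}
FIRST(L) = {ε, else, false, num}  (via S L num, S)
FIRST(E) = {ε, else, false, num}  (via L else)
FIRST(D) = {else, false, num}  (via E E false E, S D true L)
FOLLOW(S) includes $ since S is the start symbol.
FOLLOW(S): in L→S L num, S is followed by L num with FIRST {else, false, num}; in L→S, the suffix after S is empty, so FOLLOW(S) ⊇ FOLLOW(L) = {$, else, false, num, true}; in D→S D true L, S is followed by D true L with FIRST {else, false, num}. Thus FOLLOW(S) = {$, else, false, num, true}.
FOLLOW(D): in S→else D, the suffix after D is empty, so FOLLOW(D) ⊇ FOLLOW(S) = {$, else, false, num, true}; in D→S D true L, D is followed by true L with FIRST {true}. Thus FOLLOW(D) = {$, else, false, num, true}.
FOLLOW(L): in L→S L num, L is followed by num with FIRST {num}; in D→S D true L, the suffix after L is empty, so FOLLOW(L) ⊇ FOLLOW(D) = {$, else, false, num, true}; in E→L else, L is followed by else with FIRST {else}; in E→false E L num, L is followed by num with FIRST {num}. Thus FOLLOW(L) = {$, else, false, num, true}.
FOLLOW(E): in S→false E true, E is followed by true with FIRST {true}; in D→E E false E (occurrence 1), E is followed by E false E with FIRST {else, false, num}; in D→E E false E (occurrence 2), E is followed by false E with FIRST {false}; in D→E E false E (occurrence 3), the suffix after E is empty, so FOLLOW(E) ⊇ FOLLOW(D) = {$, else, false, num, true}; in E→false E L num, E is followed by L num with FIRST {else, false, num}. Thus FOLLOW(E) = {$, else, false, num, true}.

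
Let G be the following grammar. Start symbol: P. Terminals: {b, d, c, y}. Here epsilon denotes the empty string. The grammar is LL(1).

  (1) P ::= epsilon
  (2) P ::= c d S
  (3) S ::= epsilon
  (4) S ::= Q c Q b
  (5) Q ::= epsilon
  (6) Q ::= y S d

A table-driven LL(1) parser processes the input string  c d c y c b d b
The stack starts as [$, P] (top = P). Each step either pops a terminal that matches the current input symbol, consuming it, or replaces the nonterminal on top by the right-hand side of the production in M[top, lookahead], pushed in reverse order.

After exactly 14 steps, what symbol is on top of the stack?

step 1: stack=$ P  input=c d c y c b d b $  — expand P ::= c d S
step 2: stack=$ S d c  input=c d c y c b d b $  — match c
step 3: stack=$ S d  input=d c y c b d b $  — match d
step 4: stack=$ S  input=c y c b d b $  — expand S ::= Q c Q b
step 5: stack=$ b Q c Q  input=c y c b d b $  — expand Q ::= epsilon
step 6: stack=$ b Q c  input=c y c b d b $  — match c
step 7: stack=$ b Q  input=y c b d b $  — expand Q ::= y S d
step 8: stack=$ b d S y  input=y c b d b $  — match y
step 9: stack=$ b d S  input=c b d b $  — expand S ::= Q c Q b
step 10: stack=$ b d b Q c Q  input=c b d b $  — expand Q ::= epsilon
step 11: stack=$ b d b Q c  input=c b d b $  — match c
step 12: stack=$ b d b Q  input=b d b $  — expand Q ::= epsilon
step 13: stack=$ b d b  input=b d b $  — match b
step 14: stack=$ b d  input=d b $  — match d
Stack after step 14: $ b (top = b).

b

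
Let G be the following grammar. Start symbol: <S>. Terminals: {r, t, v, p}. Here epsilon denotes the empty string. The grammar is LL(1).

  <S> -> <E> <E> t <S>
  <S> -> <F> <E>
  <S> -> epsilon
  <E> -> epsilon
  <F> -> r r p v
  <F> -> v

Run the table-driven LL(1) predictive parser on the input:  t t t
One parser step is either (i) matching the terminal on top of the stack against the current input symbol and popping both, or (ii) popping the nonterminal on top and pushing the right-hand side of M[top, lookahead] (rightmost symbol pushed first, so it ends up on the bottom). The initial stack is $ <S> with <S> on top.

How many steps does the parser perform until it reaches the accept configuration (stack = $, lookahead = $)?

13

      Stack            Input    Action
   1  $ <S>            t t t $  expand <S> -> <E> <E> t <S>
   2  $ <S> t <E> <E>  t t t $  expand <E> -> epsilon
   3  $ <S> t <E>      t t t $  expand <E> -> epsilon
   4  $ <S> t          t t t $  match t
   5  $ <S>            t t $    expand <S> -> <E> <E> t <S>
   6  $ <S> t <E> <E>  t t $    expand <E> -> epsilon
   7  $ <S> t <E>      t t $    expand <E> -> epsilon
   8  $ <S> t          t t $    match t
   9  $ <S>            t $      expand <S> -> <E> <E> t <S>
  10  $ <S> t <E> <E>  t $      expand <E> -> epsilon
  11  $ <S> t <E>      t $      expand <E> -> epsilon
  12  $ <S> t          t $      match t
  13  $ <S>            $        expand <S> -> epsilon
Accept reached after 13 steps.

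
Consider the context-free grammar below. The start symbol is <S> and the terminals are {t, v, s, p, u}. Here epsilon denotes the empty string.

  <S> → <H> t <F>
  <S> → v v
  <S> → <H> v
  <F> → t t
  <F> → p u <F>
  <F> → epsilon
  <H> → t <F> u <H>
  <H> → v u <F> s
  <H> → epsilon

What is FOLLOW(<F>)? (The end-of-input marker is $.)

{$, s, u}

FIRST(<F>) = {epsilon, p, t}
FIRST(<H>) = {epsilon, t, v}
FIRST(<S>) = {t, v}  (via <H> t <F>, <H> v)
FOLLOW(<S>) includes $ since <S> is the start symbol.
FOLLOW(<S>): <S> appears on no right-hand side. Thus FOLLOW(<S>) = {$}.
FOLLOW(<F>): in <S>→<H> t <F>, the suffix after <F> is empty, so FOLLOW(<F>) ⊇ FOLLOW(<S>) = {$}; in <F>→p u <F>, the suffix after <F> is empty (adds nothing new); in <H>→t <F> u <H>, <F> is followed by u <H> with FIRST {u}; in <H>→v u <F> s, <F> is followed by s with FIRST {s}. Thus FOLLOW(<F>) = {$, s, u}.
FOLLOW(<H>): in <S>→<H> t <F>, <H> is followed by t <F> with FIRST {t}; in <S>→<H> v, <H> is followed by v with FIRST {v}; in <H>→t <F> u <H>, the suffix after <H> is empty (adds nothing new). Thus FOLLOW(<H>) = {t, v}.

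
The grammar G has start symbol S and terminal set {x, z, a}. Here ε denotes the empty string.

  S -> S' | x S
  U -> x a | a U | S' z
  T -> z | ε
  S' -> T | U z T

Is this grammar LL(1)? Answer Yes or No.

FIRST(S) = {ε, a, x, z}
FIRST(U) = {a, x, z}
FIRST(T) = {ε, z}
FIRST(S') = {ε, a, x, z}
FOLLOW(S) = {$}
FOLLOW(U) = {z}
FOLLOW(T) = {$, z}
FOLLOW(S') = {$, z}
Cell M[S, x] receives both S -> S' and S -> x S — the grammar is not LL(1).

No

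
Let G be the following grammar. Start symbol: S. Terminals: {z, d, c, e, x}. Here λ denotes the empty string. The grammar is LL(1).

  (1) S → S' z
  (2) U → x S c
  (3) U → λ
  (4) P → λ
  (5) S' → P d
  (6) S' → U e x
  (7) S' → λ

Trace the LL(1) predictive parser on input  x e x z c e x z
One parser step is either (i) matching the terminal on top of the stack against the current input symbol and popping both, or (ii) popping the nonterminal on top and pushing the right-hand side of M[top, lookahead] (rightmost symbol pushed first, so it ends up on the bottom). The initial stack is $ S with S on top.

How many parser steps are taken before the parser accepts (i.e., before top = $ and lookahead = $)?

14

step 1: stack=$ S  input=x e x z c e x z $  — expand S → S' z
step 2: stack=$ z S'  input=x e x z c e x z $  — expand S' → U e x
step 3: stack=$ z x e U  input=x e x z c e x z $  — expand U → x S c
step 4: stack=$ z x e c S x  input=x e x z c e x z $  — match x
step 5: stack=$ z x e c S  input=e x z c e x z $  — expand S → S' z
step 6: stack=$ z x e c z S'  input=e x z c e x z $  — expand S' → U e x
step 7: stack=$ z x e c z x e U  input=e x z c e x z $  — expand U → λ
step 8: stack=$ z x e c z x e  input=e x z c e x z $  — match e
step 9: stack=$ z x e c z x  input=x z c e x z $  — match x
step 10: stack=$ z x e c z  input=z c e x z $  — match z
step 11: stack=$ z x e c  input=c e x z $  — match c
step 12: stack=$ z x e  input=e x z $  — match e
step 13: stack=$ z x  input=x z $  — match x
step 14: stack=$ z  input=z $  — match z
Accept reached after 14 steps.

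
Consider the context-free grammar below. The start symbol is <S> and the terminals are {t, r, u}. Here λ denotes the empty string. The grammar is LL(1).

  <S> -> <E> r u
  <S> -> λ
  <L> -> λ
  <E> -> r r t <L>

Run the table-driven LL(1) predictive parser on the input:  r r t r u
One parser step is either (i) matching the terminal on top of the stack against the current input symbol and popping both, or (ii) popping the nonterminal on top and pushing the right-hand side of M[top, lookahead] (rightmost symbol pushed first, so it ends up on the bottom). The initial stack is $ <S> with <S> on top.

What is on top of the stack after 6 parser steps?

r

step 1: stack=$ <S>  input=r r t r u $  — expand <S> -> <E> r u
step 2: stack=$ u r <E>  input=r r t r u $  — expand <E> -> r r t <L>
step 3: stack=$ u r <L> t r r  input=r r t r u $  — match r
step 4: stack=$ u r <L> t r  input=r t r u $  — match r
step 5: stack=$ u r <L> t  input=t r u $  — match t
step 6: stack=$ u r <L>  input=r u $  — expand <L> -> λ
Stack after step 6: $ u r (top = r).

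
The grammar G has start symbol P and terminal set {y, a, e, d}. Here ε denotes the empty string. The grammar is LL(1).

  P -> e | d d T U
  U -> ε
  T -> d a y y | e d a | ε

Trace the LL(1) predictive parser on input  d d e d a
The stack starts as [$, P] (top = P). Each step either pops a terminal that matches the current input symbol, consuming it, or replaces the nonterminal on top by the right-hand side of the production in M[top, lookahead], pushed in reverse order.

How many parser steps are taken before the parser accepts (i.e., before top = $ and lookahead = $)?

8

step 1: stack=$ P  input=d d e d a $  — expand P -> d d T U
step 2: stack=$ U T d d  input=d d e d a $  — match d
step 3: stack=$ U T d  input=d e d a $  — match d
step 4: stack=$ U T  input=e d a $  — expand T -> e d a
step 5: stack=$ U a d e  input=e d a $  — match e
step 6: stack=$ U a d  input=d a $  — match d
step 7: stack=$ U a  input=a $  — match a
step 8: stack=$ U  input=$  — expand U -> ε
Accept reached after 8 steps.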